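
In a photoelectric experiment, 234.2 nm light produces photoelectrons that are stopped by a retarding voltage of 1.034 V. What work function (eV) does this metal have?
4.26 eV

The stopping potential gives the maximum kinetic energy: KE_max = eV_s = 1.034 eV

From Einstein's photoelectric equation: KE_max = hc/λ - φ
Rearranging: φ = hc/λ - KE_max

Calculate photon energy:
E_photon = hc/λ = (6.626×10⁻³⁴ J·s)(3×10⁸ m/s) / (234.2×10⁻⁹ m) = 5.2939 eV

Therefore:
φ = 5.2939 - 1.034 = 4.26 eV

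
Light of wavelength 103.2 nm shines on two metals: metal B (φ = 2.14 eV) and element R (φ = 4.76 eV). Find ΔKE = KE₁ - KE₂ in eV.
2.6200 eV

Using KE_max = hc/λ - φ for each metal:

Photon energy: E = hc/λ = 12.0140 eV

For metal B (φ₁ = 2.14 eV):
KE₁ = E - φ₁ = 12.0140 - 2.14 = 9.8740 eV

For element R (φ₂ = 4.76 eV):
KE₂ = E - φ₂ = 12.0140 - 4.76 = 7.2540 eV

Difference:
ΔKE = KE₁ - KE₂ = 9.8740 - 7.2540 = 2.6200 eV

Note: The difference equals the difference in work functions: 4.76 - 2.14 = 2.62 eV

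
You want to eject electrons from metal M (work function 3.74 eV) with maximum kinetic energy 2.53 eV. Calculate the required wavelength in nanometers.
197.74 nm

From Einstein's equation: KE_max = hc/λ - φ

Rearranging for λ:
hc/λ = KE_max + φ
λ = hc/(KE_max + φ)

Required photon energy:
E_photon = KE_max + φ = 2.53 + 3.74 = 6.27 eV

Required wavelength:
λ = hc/E_photon = (6.626×10⁻³⁴)(3×10⁸) / (6.27 × 1.602×10⁻¹⁹)
λ = 197.74 nm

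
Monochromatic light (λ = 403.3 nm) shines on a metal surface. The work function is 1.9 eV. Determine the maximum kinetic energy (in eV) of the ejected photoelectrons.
1.1742 eV

Using Einstein's photoelectric equation: KE_max = hf - φ = hc/λ - φ

First, calculate the photon energy:
E_photon = hc/λ = (6.626×10⁻³⁴ J·s)(3×10⁸ m/s) / (403.3×10⁻⁹ m)
E_photon = 3.0742 eV

Then, the maximum kinetic energy:
KE_max = E_photon - φ = 3.0742 eV - 1.9 eV = 1.1742 eV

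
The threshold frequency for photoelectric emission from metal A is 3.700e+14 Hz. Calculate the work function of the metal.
1.53 eV

At the threshold frequency, photon energy equals work function:
φ = hf₀

Calculating:
φ = (6.626×10⁻³⁴ J·s)(3.700e+14 Hz)
φ = 1.53 eV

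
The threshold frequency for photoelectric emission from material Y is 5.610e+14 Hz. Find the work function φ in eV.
2.32 eV

At the threshold frequency, photon energy equals work function:
φ = hf₀

Calculating:
φ = (6.626×10⁻³⁴ J·s)(5.610e+14 Hz)
φ = 2.32 eV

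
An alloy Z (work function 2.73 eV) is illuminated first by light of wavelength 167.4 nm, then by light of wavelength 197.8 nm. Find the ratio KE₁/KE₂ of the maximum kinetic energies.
1.3217

Using Einstein's equation: KE_max = hc/λ - φ

For λ₁ = 167.4 nm:
E₁ = hc/λ₁ = 7.4065 eV
KE₁ = E₁ - φ = 7.4065 - 2.73 = 4.6765 eV

For λ₂ = 197.8 nm:
E₂ = hc/λ₂ = 6.2682 eV
KE₂ = E₂ - φ = 6.2682 - 2.73 = 3.5382 eV

Ratio: KE₁/KE₂ = 4.6765/3.5382 = 1.3217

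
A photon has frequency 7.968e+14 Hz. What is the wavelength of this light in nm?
376.25 nm

Using the wave equation: c = fλ

Solving for wavelength:
λ = c/f = (3×10⁸ m/s) / (7.968e+14 Hz)
λ = 376.25 nm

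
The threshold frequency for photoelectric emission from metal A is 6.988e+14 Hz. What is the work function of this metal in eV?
2.89 eV

At the threshold frequency, photon energy equals work function:
φ = hf₀

Calculating:
φ = (6.626×10⁻³⁴ J·s)(6.988e+14 Hz)
φ = 2.89 eV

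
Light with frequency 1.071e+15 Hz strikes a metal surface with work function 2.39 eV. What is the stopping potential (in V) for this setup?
2.0393 V

The stopping potential V_s satisfies: eV_s = KE_max

First, find KE_max using Einstein's equation:
E_photon = hf = (6.626×10⁻³⁴ J·s)(1.071e+15 Hz) = 4.4293 eV
KE_max = E_photon - φ = 4.4293 - 2.39 = 2.0393 eV

Since eV_s = KE_max:
V_s = KE_max/e = 2.0393 V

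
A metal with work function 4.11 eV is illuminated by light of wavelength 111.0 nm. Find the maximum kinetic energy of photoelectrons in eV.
7.0597 eV

Using Einstein's photoelectric equation: KE_max = hf - φ = hc/λ - φ

First, calculate the photon energy:
E_photon = hc/λ = (6.626×10⁻³⁴ J·s)(3×10⁸ m/s) / (111.0×10⁻⁹ m)
E_photon = 11.1697 eV

Then, the maximum kinetic energy:
KE_max = E_photon - φ = 11.1697 eV - 4.11 eV = 7.0597 eV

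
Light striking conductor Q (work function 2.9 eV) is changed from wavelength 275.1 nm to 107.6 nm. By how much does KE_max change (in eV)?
7.0158 eV

Using Einstein's equation: KE_max = hc/λ - φ

For λ₁ = 275.1 nm:
KE₁ = hc/λ₁ - φ = 4.5069 - 2.9 = 1.6069 eV

For λ₂ = 107.6 nm:
KE₂ = hc/λ₂ - φ = 11.5227 - 2.9 = 8.6227 eV

Change in KE:
ΔKE = KE₂ - KE₁ = 8.6227 - 1.6069 = 7.0158 eV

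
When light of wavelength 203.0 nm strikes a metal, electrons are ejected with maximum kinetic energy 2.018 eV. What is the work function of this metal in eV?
4.09 eV

From Einstein's photoelectric equation: KE_max = hf - φ = hc/λ - φ

Rearranging for φ:
φ = hc/λ - KE_max

Calculate photon energy:
E_photon = hc/λ = 6.1076 eV

Therefore:
φ = 6.1076 - 2.018 = 4.09 eV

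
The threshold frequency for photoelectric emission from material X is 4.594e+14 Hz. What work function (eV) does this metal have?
1.90 eV

At the threshold frequency, photon energy equals work function:
φ = hf₀

Calculating:
φ = (6.626×10⁻³⁴ J·s)(4.594e+14 Hz)
φ = 1.90 eV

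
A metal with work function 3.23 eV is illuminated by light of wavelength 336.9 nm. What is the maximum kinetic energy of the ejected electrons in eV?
0.4501 eV

Using Einstein's photoelectric equation: KE_max = hf - φ = hc/λ - φ

First, calculate the photon energy:
E_photon = hc/λ = (6.626×10⁻³⁴ J·s)(3×10⁸ m/s) / (336.9×10⁻⁹ m)
E_photon = 3.6801 eV

Then, the maximum kinetic energy:
KE_max = E_photon - φ = 3.6801 eV - 3.23 eV = 0.4501 eV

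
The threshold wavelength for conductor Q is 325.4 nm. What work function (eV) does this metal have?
3.81 eV

At the threshold wavelength, photon energy equals work function:
φ = hc/λ₀

Calculating:
φ = (6.626×10⁻³⁴ J·s)(3×10⁸ m/s) / (325.4×10⁻⁹ m)
φ = 3.81 eV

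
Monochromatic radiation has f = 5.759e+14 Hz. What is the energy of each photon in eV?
2.3817 eV

Using E = hf:

E = hf = (6.626×10⁻³⁴ J·s)(5.759e+14 Hz)
E = 2.3817 eV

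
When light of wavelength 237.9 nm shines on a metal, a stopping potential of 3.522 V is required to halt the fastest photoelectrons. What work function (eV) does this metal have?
1.69 eV

The stopping potential gives the maximum kinetic energy: KE_max = eV_s = 3.522 eV

From Einstein's photoelectric equation: KE_max = hc/λ - φ
Rearranging: φ = hc/λ - KE_max

Calculate photon energy:
E_photon = hc/λ = (6.626×10⁻³⁴ J·s)(3×10⁸ m/s) / (237.9×10⁻⁹ m) = 5.2116 eV

Therefore:
φ = 5.2116 - 3.522 = 1.69 eV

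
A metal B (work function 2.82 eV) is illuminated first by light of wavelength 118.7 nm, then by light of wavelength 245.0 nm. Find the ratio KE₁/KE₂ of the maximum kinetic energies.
3.4032

Using Einstein's equation: KE_max = hc/λ - φ

For λ₁ = 118.7 nm:
E₁ = hc/λ₁ = 10.4452 eV
KE₁ = E₁ - φ = 10.4452 - 2.82 = 7.6252 eV

For λ₂ = 245.0 nm:
E₂ = hc/λ₂ = 5.0606 eV
KE₂ = E₂ - φ = 5.0606 - 2.82 = 2.2406 eV

Ratio: KE₁/KE₂ = 7.6252/2.2406 = 3.4032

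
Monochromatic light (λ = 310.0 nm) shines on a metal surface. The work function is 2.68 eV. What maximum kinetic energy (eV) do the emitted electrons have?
1.3195 eV

Using Einstein's photoelectric equation: KE_max = hf - φ = hc/λ - φ

First, calculate the photon energy:
E_photon = hc/λ = (6.626×10⁻³⁴ J·s)(3×10⁸ m/s) / (310.0×10⁻⁹ m)
E_photon = 3.9995 eV

Then, the maximum kinetic energy:
KE_max = E_photon - φ = 3.9995 eV - 2.68 eV = 1.3195 eV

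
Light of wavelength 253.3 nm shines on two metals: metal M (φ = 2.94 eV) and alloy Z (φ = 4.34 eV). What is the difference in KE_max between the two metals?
1.4000 eV

Using KE_max = hc/λ - φ for each metal:

Photon energy: E = hc/λ = 4.8948 eV

For metal M (φ₁ = 2.94 eV):
KE₁ = E - φ₁ = 4.8948 - 2.94 = 1.9548 eV

For alloy Z (φ₂ = 4.34 eV):
KE₂ = E - φ₂ = 4.8948 - 4.34 = 0.5548 eV

Difference:
ΔKE = KE₁ - KE₂ = 1.9548 - 0.5548 = 1.4000 eV

Note: The difference equals the difference in work functions: 4.34 - 2.94 = 1.40 eV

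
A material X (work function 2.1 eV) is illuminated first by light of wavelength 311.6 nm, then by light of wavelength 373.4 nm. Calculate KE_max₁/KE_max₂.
1.5396

Using Einstein's equation: KE_max = hc/λ - φ

For λ₁ = 311.6 nm:
E₁ = hc/λ₁ = 3.9790 eV
KE₁ = E₁ - φ = 3.9790 - 2.1 = 1.8790 eV

For λ₂ = 373.4 nm:
E₂ = hc/λ₂ = 3.3204 eV
KE₂ = E₂ - φ = 3.3204 - 2.1 = 1.2204 eV

Ratio: KE₁/KE₂ = 1.8790/1.2204 = 1.5396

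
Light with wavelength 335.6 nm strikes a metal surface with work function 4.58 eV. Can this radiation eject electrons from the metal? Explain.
No

For photoemission, the photon energy must exceed the work function.

Photon energy: E = hc/λ = 3.6944 eV
Work function: φ = 4.58 eV

Since E_photon (3.6944 eV) < φ (4.58 eV), photoemission will NOT occur.
The threshold wavelength is λ₀ = hc/φ = 270.7 nm.
Since 335.6 nm > 270.7 nm, the photons lack sufficient energy.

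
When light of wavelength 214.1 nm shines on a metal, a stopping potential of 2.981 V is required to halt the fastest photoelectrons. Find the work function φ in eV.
2.81 eV

The stopping potential gives the maximum kinetic energy: KE_max = eV_s = 2.981 eV

From Einstein's photoelectric equation: KE_max = hc/λ - φ
Rearranging: φ = hc/λ - KE_max

Calculate photon energy:
E_photon = hc/λ = (6.626×10⁻³⁴ J·s)(3×10⁸ m/s) / (214.1×10⁻⁹ m) = 5.7909 eV

Therefore:
φ = 5.7909 - 2.981 = 2.81 eV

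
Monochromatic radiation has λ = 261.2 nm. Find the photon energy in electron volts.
4.7467 eV

Using E = hf = hc/λ:

E = hc/λ = (6.626×10⁻³⁴ J·s)(3×10⁸ m/s) / (261.2×10⁻⁹ m)
E = 4.7467 eV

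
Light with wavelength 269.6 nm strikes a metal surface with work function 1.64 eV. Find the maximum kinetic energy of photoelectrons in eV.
2.9588 eV

Using Einstein's photoelectric equation: KE_max = hf - φ = hc/λ - φ

First, calculate the photon energy:
E_photon = hc/λ = (6.626×10⁻³⁴ J·s)(3×10⁸ m/s) / (269.6×10⁻⁹ m)
E_photon = 4.5988 eV

Then, the maximum kinetic energy:
KE_max = E_photon - φ = 4.5988 eV - 1.64 eV = 2.9588 eV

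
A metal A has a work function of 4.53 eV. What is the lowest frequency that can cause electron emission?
1.0953e+15 Hz

The threshold frequency is when the photon energy equals the work function:
hf₀ = φ

Solving for f₀:
f₀ = φ/h = (4.53 eV × 1.602×10⁻¹⁹ J/eV) / (6.626×10⁻³⁴ J·s)
f₀ = 1.0953e+15 Hz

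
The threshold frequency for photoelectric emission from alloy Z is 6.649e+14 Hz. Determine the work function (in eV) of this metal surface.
2.75 eV

At the threshold frequency, photon energy equals work function:
φ = hf₀

Calculating:
φ = (6.626×10⁻³⁴ J·s)(6.649e+14 Hz)
φ = 2.75 eV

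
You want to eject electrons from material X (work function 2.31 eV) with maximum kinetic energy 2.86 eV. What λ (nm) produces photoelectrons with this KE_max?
239.81 nm

From Einstein's equation: KE_max = hc/λ - φ

Rearranging for λ:
hc/λ = KE_max + φ
λ = hc/(KE_max + φ)

Required photon energy:
E_photon = KE_max + φ = 2.86 + 2.31 = 5.17 eV

Required wavelength:
λ = hc/E_photon = (6.626×10⁻³⁴)(3×10⁸) / (5.17 × 1.602×10⁻¹⁹)
λ = 239.81 nm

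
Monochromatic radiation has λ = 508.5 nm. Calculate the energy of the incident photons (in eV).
2.4382 eV

Using E = hf = hc/λ:

E = hc/λ = (6.626×10⁻³⁴ J·s)(3×10⁸ m/s) / (508.5×10⁻⁹ m)
E = 2.4382 eV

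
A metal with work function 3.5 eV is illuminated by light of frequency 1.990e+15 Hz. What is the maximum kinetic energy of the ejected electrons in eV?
4.7300 eV

Using Einstein's photoelectric equation: KE_max = hf - φ

First, calculate the photon energy:
E_photon = hf = (6.626×10⁻³⁴ J·s)(1.990e+15 Hz)
E_photon = 8.2300 eV

Then, the maximum kinetic energy:
KE_max = E_photon - φ = 8.2300 eV - 3.5 eV = 4.7300 eV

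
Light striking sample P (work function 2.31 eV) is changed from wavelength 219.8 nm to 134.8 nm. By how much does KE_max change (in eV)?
3.5569 eV

Using Einstein's equation: KE_max = hc/λ - φ

For λ₁ = 219.8 nm:
KE₁ = hc/λ₁ - φ = 5.6408 - 2.31 = 3.3308 eV

For λ₂ = 134.8 nm:
KE₂ = hc/λ₂ - φ = 9.1976 - 2.31 = 6.8876 eV

Change in KE:
ΔKE = KE₂ - KE₁ = 6.8876 - 3.3308 = 3.5569 eV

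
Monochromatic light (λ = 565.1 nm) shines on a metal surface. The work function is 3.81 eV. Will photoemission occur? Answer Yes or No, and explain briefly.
No

For photoemission, the photon energy must exceed the work function.

Photon energy: E = hc/λ = 2.1940 eV
Work function: φ = 3.81 eV

Since E_photon (2.1940 eV) < φ (3.81 eV), photoemission will NOT occur.
The threshold wavelength is λ₀ = hc/φ = 325.4 nm.
Since 565.1 nm > 325.4 nm, the photons lack sufficient energy.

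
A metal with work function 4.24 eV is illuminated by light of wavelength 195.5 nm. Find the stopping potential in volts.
2.1019 V

The stopping potential V_s satisfies: eV_s = KE_max

First, find KE_max using Einstein's equation:
E_photon = hc/λ = 6.3419 eV
KE_max = E_photon - φ = 6.3419 - 4.24 = 2.1019 eV

Since eV_s = KE_max:
V_s = KE_max/e = 2.1019 V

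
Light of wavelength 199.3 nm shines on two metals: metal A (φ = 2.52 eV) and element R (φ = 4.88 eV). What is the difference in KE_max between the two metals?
2.3600 eV

Using KE_max = hc/λ - φ for each metal:

Photon energy: E = hc/λ = 6.2210 eV

For metal A (φ₁ = 2.52 eV):
KE₁ = E - φ₁ = 6.2210 - 2.52 = 3.7010 eV

For element R (φ₂ = 4.88 eV):
KE₂ = E - φ₂ = 6.2210 - 4.88 = 1.3410 eV

Difference:
ΔKE = KE₁ - KE₂ = 3.7010 - 1.3410 = 2.3600 eV

Note: The difference equals the difference in work functions: 4.88 - 2.52 = 2.36 eV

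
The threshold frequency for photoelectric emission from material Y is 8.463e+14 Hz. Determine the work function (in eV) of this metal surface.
3.50 eV

At the threshold frequency, photon energy equals work function:
φ = hf₀

Calculating:
φ = (6.626×10⁻³⁴ J·s)(8.463e+14 Hz)
φ = 3.50 eV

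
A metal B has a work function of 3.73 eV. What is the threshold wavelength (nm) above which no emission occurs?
332.40 nm

The threshold wavelength is when the photon energy equals the work function:
hc/λ₀ = φ

Solving for λ₀:
λ₀ = hc/φ = (6.626×10⁻³⁴ J·s)(3×10⁸ m/s) / (3.73 eV × 1.602×10⁻¹⁹ J/eV)
λ₀ = 332.40 nm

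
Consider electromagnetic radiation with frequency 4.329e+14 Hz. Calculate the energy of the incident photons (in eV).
1.7903 eV

Using E = hf:

E = hf = (6.626×10⁻³⁴ J·s)(4.329e+14 Hz)
E = 1.7903 eV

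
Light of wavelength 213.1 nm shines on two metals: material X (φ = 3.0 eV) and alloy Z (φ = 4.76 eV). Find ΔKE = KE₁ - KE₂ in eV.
1.7600 eV

Using KE_max = hc/λ - φ for each metal:

Photon energy: E = hc/λ = 5.8181 eV

For material X (φ₁ = 3.0 eV):
KE₁ = E - φ₁ = 5.8181 - 3.0 = 2.8181 eV

For alloy Z (φ₂ = 4.76 eV):
KE₂ = E - φ₂ = 5.8181 - 4.76 = 1.0581 eV

Difference:
ΔKE = KE₁ - KE₂ = 2.8181 - 1.0581 = 1.7600 eV

Note: The difference equals the difference in work functions: 4.76 - 3.0 = 1.76 eV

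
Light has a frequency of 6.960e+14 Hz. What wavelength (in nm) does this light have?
430.74 nm

Using the wave equation: c = fλ

Solving for wavelength:
λ = c/f = (3×10⁸ m/s) / (6.960e+14 Hz)
λ = 430.74 nm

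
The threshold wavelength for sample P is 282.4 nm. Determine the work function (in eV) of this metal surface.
4.39 eV

At the threshold wavelength, photon energy equals work function:
φ = hc/λ₀

Calculating:
φ = (6.626×10⁻³⁴ J·s)(3×10⁸ m/s) / (282.4×10⁻⁹ m)
φ = 4.39 eV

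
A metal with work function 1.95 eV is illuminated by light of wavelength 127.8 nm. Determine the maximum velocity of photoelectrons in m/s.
1.6513e+06 m/s

First, find the maximum kinetic energy:
E_photon = hc/λ = 9.7014 eV
KE_max = E_photon - φ = 9.7014 - 1.95 = 7.7514 eV

Convert to Joules: KE_max = 7.7514 × 1.602×10⁻¹⁹ J = 1.2419e-18 J

Then use KE = ½mv² to find velocity:
v = √(2·KE/m) = √(2 × 1.2419e-18 J / 9.109e-31 kg)
v = 1.6513e+06 m/s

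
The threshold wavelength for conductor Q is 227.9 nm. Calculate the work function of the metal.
5.44 eV

At the threshold wavelength, photon energy equals work function:
φ = hc/λ₀

Calculating:
φ = (6.626×10⁻³⁴ J·s)(3×10⁸ m/s) / (227.9×10⁻⁹ m)
φ = 5.44 eV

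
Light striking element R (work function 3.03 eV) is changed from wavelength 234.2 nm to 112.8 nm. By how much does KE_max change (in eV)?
5.6976 eV

Using Einstein's equation: KE_max = hc/λ - φ

For λ₁ = 234.2 nm:
KE₁ = hc/λ₁ - φ = 5.2939 - 3.03 = 2.2639 eV

For λ₂ = 112.8 nm:
KE₂ = hc/λ₂ - φ = 10.9915 - 3.03 = 7.9615 eV

Change in KE:
ΔKE = KE₂ - KE₁ = 7.9615 - 2.2639 = 5.6976 eV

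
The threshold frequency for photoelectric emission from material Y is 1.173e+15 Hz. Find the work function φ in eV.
4.85 eV

At the threshold frequency, photon energy equals work function:
φ = hf₀

Calculating:
φ = (6.626×10⁻³⁴ J·s)(1.173e+15 Hz)
φ = 4.85 eV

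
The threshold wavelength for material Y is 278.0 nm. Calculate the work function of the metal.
4.46 eV

At the threshold wavelength, photon energy equals work function:
φ = hc/λ₀

Calculating:
φ = (6.626×10⁻³⁴ J·s)(3×10⁸ m/s) / (278.0×10⁻⁹ m)
φ = 4.46 eV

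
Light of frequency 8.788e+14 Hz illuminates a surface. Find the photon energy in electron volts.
3.6344 eV

Using E = hf:

E = hf = (6.626×10⁻³⁴ J·s)(8.788e+14 Hz)
E = 3.6344 eV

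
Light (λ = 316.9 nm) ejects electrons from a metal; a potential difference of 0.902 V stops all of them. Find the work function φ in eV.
3.01 eV

The stopping potential gives the maximum kinetic energy: KE_max = eV_s = 0.902 eV

From Einstein's photoelectric equation: KE_max = hc/λ - φ
Rearranging: φ = hc/λ - KE_max

Calculate photon energy:
E_photon = hc/λ = (6.626×10⁻³⁴ J·s)(3×10⁸ m/s) / (316.9×10⁻⁹ m) = 3.9124 eV

Therefore:
φ = 3.9124 - 0.902 = 3.01 eV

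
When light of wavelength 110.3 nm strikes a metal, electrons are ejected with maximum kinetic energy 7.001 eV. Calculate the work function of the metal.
4.24 eV

From Einstein's photoelectric equation: KE_max = hf - φ = hc/λ - φ

Rearranging for φ:
φ = hc/λ - KE_max

Calculate photon energy:
E_photon = hc/λ = 11.2406 eV

Therefore:
φ = 11.2406 - 7.001 = 4.24 eV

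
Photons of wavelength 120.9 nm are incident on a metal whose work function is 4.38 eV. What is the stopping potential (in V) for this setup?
5.8751 V

The stopping potential V_s satisfies: eV_s = KE_max

First, find KE_max using Einstein's equation:
E_photon = hc/λ = 10.2551 eV
KE_max = E_photon - φ = 10.2551 - 4.38 = 5.8751 eV

Since eV_s = KE_max:
V_s = KE_max/e = 5.8751 V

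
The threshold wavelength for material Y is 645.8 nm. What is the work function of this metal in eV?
1.92 eV

At the threshold wavelength, photon energy equals work function:
φ = hc/λ₀

Calculating:
φ = (6.626×10⁻³⁴ J·s)(3×10⁸ m/s) / (645.8×10⁻⁹ m)
φ = 1.92 eV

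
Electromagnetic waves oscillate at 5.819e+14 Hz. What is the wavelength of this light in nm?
515.20 nm

Using the wave equation: c = fλ

Solving for wavelength:
λ = c/f = (3×10⁸ m/s) / (5.819e+14 Hz)
λ = 515.20 nm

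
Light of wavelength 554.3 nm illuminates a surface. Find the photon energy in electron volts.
2.2368 eV

Using E = hf = hc/λ:

E = hc/λ = (6.626×10⁻³⁴ J·s)(3×10⁸ m/s) / (554.3×10⁻⁹ m)
E = 2.2368 eV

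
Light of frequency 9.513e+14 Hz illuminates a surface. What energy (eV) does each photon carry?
3.9343 eV

Using E = hf:

E = hf = (6.626×10⁻³⁴ J·s)(9.513e+14 Hz)
E = 3.9343 eV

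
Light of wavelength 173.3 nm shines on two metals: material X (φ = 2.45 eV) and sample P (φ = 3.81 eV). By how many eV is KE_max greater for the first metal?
1.3600 eV

Using KE_max = hc/λ - φ for each metal:

Photon energy: E = hc/λ = 7.1543 eV

For material X (φ₁ = 2.45 eV):
KE₁ = E - φ₁ = 7.1543 - 2.45 = 4.7043 eV

For sample P (φ₂ = 3.81 eV):
KE₂ = E - φ₂ = 7.1543 - 3.81 = 3.3443 eV

Difference:
ΔKE = KE₁ - KE₂ = 4.7043 - 3.3443 = 1.3600 eV

Note: The difference equals the difference in work functions: 3.81 - 2.45 = 1.36 eV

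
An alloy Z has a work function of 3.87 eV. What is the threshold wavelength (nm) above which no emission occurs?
320.37 nm

The threshold wavelength is when the photon energy equals the work function:
hc/λ₀ = φ

Solving for λ₀:
λ₀ = hc/φ = (6.626×10⁻³⁴ J·s)(3×10⁸ m/s) / (3.87 eV × 1.602×10⁻¹⁹ J/eV)
λ₀ = 320.37 nm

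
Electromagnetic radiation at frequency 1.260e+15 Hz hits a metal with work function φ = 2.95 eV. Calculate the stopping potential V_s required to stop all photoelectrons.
2.2609 V

The stopping potential V_s satisfies: eV_s = KE_max

First, find KE_max using Einstein's equation:
E_photon = hf = (6.626×10⁻³⁴ J·s)(1.260e+15 Hz) = 5.2109 eV
KE_max = E_photon - φ = 5.2109 - 2.95 = 2.2609 eV

Since eV_s = KE_max:
V_s = KE_max/e = 2.2609 V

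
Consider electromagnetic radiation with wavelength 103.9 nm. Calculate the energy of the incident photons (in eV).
11.9330 eV

Using E = hf = hc/λ:

E = hc/λ = (6.626×10⁻³⁴ J·s)(3×10⁸ m/s) / (103.9×10⁻⁹ m)
E = 11.9330 eV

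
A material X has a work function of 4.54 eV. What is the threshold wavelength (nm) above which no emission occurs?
273.09 nm

The threshold wavelength is when the photon energy equals the work function:
hc/λ₀ = φ

Solving for λ₀:
λ₀ = hc/φ = (6.626×10⁻³⁴ J·s)(3×10⁸ m/s) / (4.54 eV × 1.602×10⁻¹⁹ J/eV)
λ₀ = 273.09 nm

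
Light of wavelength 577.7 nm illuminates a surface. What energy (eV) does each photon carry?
2.1462 eV

Using E = hf = hc/λ:

E = hc/λ = (6.626×10⁻³⁴ J·s)(3×10⁸ m/s) / (577.7×10⁻⁹ m)
E = 2.1462 eV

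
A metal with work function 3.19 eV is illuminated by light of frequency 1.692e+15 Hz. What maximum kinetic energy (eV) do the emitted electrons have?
3.8075 eV

Using Einstein's photoelectric equation: KE_max = hf - φ

First, calculate the photon energy:
E_photon = hf = (6.626×10⁻³⁴ J·s)(1.692e+15 Hz)
E_photon = 6.9975 eV

Then, the maximum kinetic energy:
KE_max = E_photon - φ = 6.9975 eV - 3.19 eV = 3.8075 eV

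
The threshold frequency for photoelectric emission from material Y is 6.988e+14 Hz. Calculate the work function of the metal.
2.89 eV

At the threshold frequency, photon energy equals work function:
φ = hf₀

Calculating:
φ = (6.626×10⁻³⁴ J·s)(6.988e+14 Hz)
φ = 2.89 eV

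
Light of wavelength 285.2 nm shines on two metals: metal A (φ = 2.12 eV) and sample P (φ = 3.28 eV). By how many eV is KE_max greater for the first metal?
1.1600 eV

Using KE_max = hc/λ - φ for each metal:

Photon energy: E = hc/λ = 4.3473 eV

For metal A (φ₁ = 2.12 eV):
KE₁ = E - φ₁ = 4.3473 - 2.12 = 2.2273 eV

For sample P (φ₂ = 3.28 eV):
KE₂ = E - φ₂ = 4.3473 - 3.28 = 1.0673 eV

Difference:
ΔKE = KE₁ - KE₂ = 2.2273 - 1.0673 = 1.1600 eV

Note: The difference equals the difference in work functions: 3.28 - 2.12 = 1.16 eV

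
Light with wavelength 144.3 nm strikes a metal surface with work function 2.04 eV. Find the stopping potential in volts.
6.5521 V

The stopping potential V_s satisfies: eV_s = KE_max

First, find KE_max using Einstein's equation:
E_photon = hc/λ = 8.5921 eV
KE_max = E_photon - φ = 8.5921 - 2.04 = 6.5521 eV

Since eV_s = KE_max:
V_s = KE_max/e = 6.5521 V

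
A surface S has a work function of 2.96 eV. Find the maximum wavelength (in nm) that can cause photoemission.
418.87 nm

The threshold wavelength is when the photon energy equals the work function:
hc/λ₀ = φ

Solving for λ₀:
λ₀ = hc/φ = (6.626×10⁻³⁴ J·s)(3×10⁸ m/s) / (2.96 eV × 1.602×10⁻¹⁹ J/eV)
λ₀ = 418.87 nm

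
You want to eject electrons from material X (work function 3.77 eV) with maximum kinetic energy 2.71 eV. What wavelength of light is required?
191.33 nm

From Einstein's equation: KE_max = hc/λ - φ

Rearranging for λ:
hc/λ = KE_max + φ
λ = hc/(KE_max + φ)

Required photon energy:
E_photon = KE_max + φ = 2.71 + 3.77 = 6.48 eV

Required wavelength:
λ = hc/E_photon = (6.626×10⁻³⁴)(3×10⁸) / (6.48 × 1.602×10⁻¹⁹)
λ = 191.33 nm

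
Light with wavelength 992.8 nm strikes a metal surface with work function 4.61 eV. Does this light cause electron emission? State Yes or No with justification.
No

For photoemission, the photon energy must exceed the work function.

Photon energy: E = hc/λ = 1.2488 eV
Work function: φ = 4.61 eV

Since E_photon (1.2488 eV) < φ (4.61 eV), photoemission will NOT occur.
The threshold wavelength is λ₀ = hc/φ = 268.9 nm.
Since 992.8 nm > 268.9 nm, the photons lack sufficient energy.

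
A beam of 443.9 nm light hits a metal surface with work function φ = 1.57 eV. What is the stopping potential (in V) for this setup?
1.2231 V

The stopping potential V_s satisfies: eV_s = KE_max

First, find KE_max using Einstein's equation:
E_photon = hc/λ = 2.7931 eV
KE_max = E_photon - φ = 2.7931 - 1.57 = 1.2231 eV

Since eV_s = KE_max:
V_s = KE_max/e = 1.2231 V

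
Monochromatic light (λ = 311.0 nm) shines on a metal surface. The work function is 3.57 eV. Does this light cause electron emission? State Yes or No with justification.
Yes

For photoemission, the photon energy must exceed the work function.

Photon energy: E = hc/λ = 3.9866 eV
Work function: φ = 3.57 eV

Since E_photon (3.9866 eV) > φ (3.57 eV), photoemission WILL occur.
The threshold wavelength is λ₀ = hc/φ = 347.3 nm.
Since 311.0 nm < 347.3 nm, the light has sufficient energy.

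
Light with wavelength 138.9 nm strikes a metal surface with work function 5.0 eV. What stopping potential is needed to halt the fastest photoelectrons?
3.9261 V

The stopping potential V_s satisfies: eV_s = KE_max

First, find KE_max using Einstein's equation:
E_photon = hc/λ = 8.9261 eV
KE_max = E_photon - φ = 8.9261 - 5.0 = 3.9261 eV

Since eV_s = KE_max:
V_s = KE_max/e = 3.9261 V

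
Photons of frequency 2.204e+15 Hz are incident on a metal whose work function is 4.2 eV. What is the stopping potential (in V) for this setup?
4.9150 V

The stopping potential V_s satisfies: eV_s = KE_max

First, find KE_max using Einstein's equation:
E_photon = hf = (6.626×10⁻³⁴ J·s)(2.204e+15 Hz) = 9.1150 eV
KE_max = E_photon - φ = 9.1150 - 4.2 = 4.9150 eV

Since eV_s = KE_max:
V_s = KE_max/e = 4.9150 V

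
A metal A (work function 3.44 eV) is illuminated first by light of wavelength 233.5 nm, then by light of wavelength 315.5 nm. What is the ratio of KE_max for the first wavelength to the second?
3.8178

Using Einstein's equation: KE_max = hc/λ - φ

For λ₁ = 233.5 nm:
E₁ = hc/λ₁ = 5.3098 eV
KE₁ = E₁ - φ = 5.3098 - 3.44 = 1.8698 eV

For λ₂ = 315.5 nm:
E₂ = hc/λ₂ = 3.9298 eV
KE₂ = E₂ - φ = 3.9298 - 3.44 = 0.4898 eV

Ratio: KE₁/KE₂ = 1.8698/0.4898 = 3.8178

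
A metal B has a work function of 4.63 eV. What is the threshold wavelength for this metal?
267.78 nm

The threshold wavelength is when the photon energy equals the work function:
hc/λ₀ = φ

Solving for λ₀:
λ₀ = hc/φ = (6.626×10⁻³⁴ J·s)(3×10⁸ m/s) / (4.63 eV × 1.602×10⁻¹⁹ J/eV)
λ₀ = 267.78 nm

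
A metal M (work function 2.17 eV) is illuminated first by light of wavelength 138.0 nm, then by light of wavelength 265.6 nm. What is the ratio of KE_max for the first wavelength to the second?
2.7278

Using Einstein's equation: KE_max = hc/λ - φ

For λ₁ = 138.0 nm:
E₁ = hc/λ₁ = 8.9844 eV
KE₁ = E₁ - φ = 8.9844 - 2.17 = 6.8144 eV

For λ₂ = 265.6 nm:
E₂ = hc/λ₂ = 4.6681 eV
KE₂ = E₂ - φ = 4.6681 - 2.17 = 2.4981 eV

Ratio: KE₁/KE₂ = 6.8144/2.4981 = 2.7278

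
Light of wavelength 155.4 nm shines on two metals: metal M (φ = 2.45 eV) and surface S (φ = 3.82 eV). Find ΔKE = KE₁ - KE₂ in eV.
1.3700 eV

Using KE_max = hc/λ - φ for each metal:

Photon energy: E = hc/λ = 7.9784 eV

For metal M (φ₁ = 2.45 eV):
KE₁ = E - φ₁ = 7.9784 - 2.45 = 5.5284 eV

For surface S (φ₂ = 3.82 eV):
KE₂ = E - φ₂ = 7.9784 - 3.82 = 4.1584 eV

Difference:
ΔKE = KE₁ - KE₂ = 5.5284 - 4.1584 = 1.3700 eV

Note: The difference equals the difference in work functions: 3.82 - 2.45 = 1.37 eV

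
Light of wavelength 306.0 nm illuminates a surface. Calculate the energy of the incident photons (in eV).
4.0518 eV

Using E = hf = hc/λ:

E = hc/λ = (6.626×10⁻³⁴ J·s)(3×10⁸ m/s) / (306.0×10⁻⁹ m)
E = 4.0518 eV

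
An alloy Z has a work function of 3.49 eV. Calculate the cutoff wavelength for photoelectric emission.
355.26 nm

The threshold wavelength is when the photon energy equals the work function:
hc/λ₀ = φ

Solving for λ₀:
λ₀ = hc/φ = (6.626×10⁻³⁴ J·s)(3×10⁸ m/s) / (3.49 eV × 1.602×10⁻¹⁹ J/eV)
λ₀ = 355.26 nm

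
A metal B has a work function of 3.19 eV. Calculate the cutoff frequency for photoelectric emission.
7.7134e+14 Hz

The threshold frequency is when the photon energy equals the work function:
hf₀ = φ

Solving for f₀:
f₀ = φ/h = (3.19 eV × 1.602×10⁻¹⁹ J/eV) / (6.626×10⁻³⁴ J·s)
f₀ = 7.7134e+14 Hz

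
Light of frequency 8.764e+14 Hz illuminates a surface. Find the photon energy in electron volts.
3.6245 eV

Using E = hf:

E = hf = (6.626×10⁻³⁴ J·s)(8.764e+14 Hz)
E = 3.6245 eV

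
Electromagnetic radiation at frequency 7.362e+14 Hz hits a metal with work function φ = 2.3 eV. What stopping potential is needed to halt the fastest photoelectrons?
0.7447 V

The stopping potential V_s satisfies: eV_s = KE_max

First, find KE_max using Einstein's equation:
E_photon = hf = (6.626×10⁻³⁴ J·s)(7.362e+14 Hz) = 3.0447 eV
KE_max = E_photon - φ = 3.0447 - 2.3 = 0.7447 eV

Since eV_s = KE_max:
V_s = KE_max/e = 0.7447 V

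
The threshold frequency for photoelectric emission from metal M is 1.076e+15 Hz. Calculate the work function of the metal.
4.45 eV

At the threshold frequency, photon energy equals work function:
φ = hf₀

Calculating:
φ = (6.626×10⁻³⁴ J·s)(1.076e+15 Hz)
φ = 4.45 eV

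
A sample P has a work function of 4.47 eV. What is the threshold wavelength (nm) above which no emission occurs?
277.37 nm

The threshold wavelength is when the photon energy equals the work function:
hc/λ₀ = φ

Solving for λ₀:
λ₀ = hc/φ = (6.626×10⁻³⁴ J·s)(3×10⁸ m/s) / (4.47 eV × 1.602×10⁻¹⁹ J/eV)
λ₀ = 277.37 nm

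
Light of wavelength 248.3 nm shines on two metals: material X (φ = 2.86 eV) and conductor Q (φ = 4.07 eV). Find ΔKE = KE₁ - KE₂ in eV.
1.2100 eV

Using KE_max = hc/λ - φ for each metal:

Photon energy: E = hc/λ = 4.9933 eV

For material X (φ₁ = 2.86 eV):
KE₁ = E - φ₁ = 4.9933 - 2.86 = 2.1333 eV

For conductor Q (φ₂ = 4.07 eV):
KE₂ = E - φ₂ = 4.9933 - 4.07 = 0.9233 eV

Difference:
ΔKE = KE₁ - KE₂ = 2.1333 - 0.9233 = 1.2100 eV

Note: The difference equals the difference in work functions: 4.07 - 2.86 = 1.21 eV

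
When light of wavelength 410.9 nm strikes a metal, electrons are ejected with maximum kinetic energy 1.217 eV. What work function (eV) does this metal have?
1.80 eV

From Einstein's photoelectric equation: KE_max = hf - φ = hc/λ - φ

Rearranging for φ:
φ = hc/λ - KE_max

Calculate photon energy:
E_photon = hc/λ = 3.0174 eV

Therefore:
φ = 3.0174 - 1.217 = 1.80 eV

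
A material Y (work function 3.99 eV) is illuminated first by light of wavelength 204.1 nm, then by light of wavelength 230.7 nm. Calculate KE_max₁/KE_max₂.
1.5060

Using Einstein's equation: KE_max = hc/λ - φ

For λ₁ = 204.1 nm:
E₁ = hc/λ₁ = 6.0747 eV
KE₁ = E₁ - φ = 6.0747 - 3.99 = 2.0847 eV

For λ₂ = 230.7 nm:
E₂ = hc/λ₂ = 5.3743 eV
KE₂ = E₂ - φ = 5.3743 - 3.99 = 1.3843 eV

Ratio: KE₁/KE₂ = 2.0847/1.3843 = 1.5060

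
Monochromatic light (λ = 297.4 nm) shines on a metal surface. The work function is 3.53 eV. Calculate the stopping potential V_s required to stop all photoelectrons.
0.6389 V

The stopping potential V_s satisfies: eV_s = KE_max

First, find KE_max using Einstein's equation:
E_photon = hc/λ = 4.1689 eV
KE_max = E_photon - φ = 4.1689 - 3.53 = 0.6389 eV

Since eV_s = KE_max:
V_s = KE_max/e = 0.6389 V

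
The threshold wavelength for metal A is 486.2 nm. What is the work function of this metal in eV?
2.55 eV

At the threshold wavelength, photon energy equals work function:
φ = hc/λ₀

Calculating:
φ = (6.626×10⁻³⁴ J·s)(3×10⁸ m/s) / (486.2×10⁻⁹ m)
φ = 2.55 eV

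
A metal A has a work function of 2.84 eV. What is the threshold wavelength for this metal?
436.56 nm

The threshold wavelength is when the photon energy equals the work function:
hc/λ₀ = φ

Solving for λ₀:
λ₀ = hc/φ = (6.626×10⁻³⁴ J·s)(3×10⁸ m/s) / (2.84 eV × 1.602×10⁻¹⁹ J/eV)
λ₀ = 436.56 nm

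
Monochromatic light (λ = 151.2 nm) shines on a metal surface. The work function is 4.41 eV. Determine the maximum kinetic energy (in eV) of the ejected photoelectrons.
3.7900 eV

Using Einstein's photoelectric equation: KE_max = hf - φ = hc/λ - φ

First, calculate the photon energy:
E_photon = hc/λ = (6.626×10⁻³⁴ J·s)(3×10⁸ m/s) / (151.2×10⁻⁹ m)
E_photon = 8.2000 eV

Then, the maximum kinetic energy:
KE_max = E_photon - φ = 8.2000 eV - 4.41 eV = 3.7900 eV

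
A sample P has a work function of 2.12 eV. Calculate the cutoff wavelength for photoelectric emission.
584.83 nm

The threshold wavelength is when the photon energy equals the work function:
hc/λ₀ = φ

Solving for λ₀:
λ₀ = hc/φ = (6.626×10⁻³⁴ J·s)(3×10⁸ m/s) / (2.12 eV × 1.602×10⁻¹⁹ J/eV)
λ₀ = 584.83 nm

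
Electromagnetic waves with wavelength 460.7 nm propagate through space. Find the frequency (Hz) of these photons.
6.5073e+14 Hz

Using the wave equation: c = fλ

Solving for frequency:
f = c/λ = (3×10⁸ m/s) / (460.7×10⁻⁹ m)
f = 6.5073e+14 Hz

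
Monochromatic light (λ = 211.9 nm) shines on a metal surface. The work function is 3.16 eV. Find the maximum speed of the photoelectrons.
9.7294e+05 m/s

First, find the maximum kinetic energy:
E_photon = hc/λ = 5.8511 eV
KE_max = E_photon - φ = 5.8511 - 3.16 = 2.6911 eV

Convert to Joules: KE_max = 2.6911 × 1.602×10⁻¹⁹ J = 4.3116e-19 J

Then use KE = ½mv² to find velocity:
v = √(2·KE/m) = √(2 × 4.3116e-19 J / 9.109e-31 kg)
v = 9.7294e+05 m/s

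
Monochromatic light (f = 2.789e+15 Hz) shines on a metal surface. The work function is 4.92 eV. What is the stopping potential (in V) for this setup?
6.6144 V

The stopping potential V_s satisfies: eV_s = KE_max

First, find KE_max using Einstein's equation:
E_photon = hf = (6.626×10⁻³⁴ J·s)(2.789e+15 Hz) = 11.5344 eV
KE_max = E_photon - φ = 11.5344 - 4.92 = 6.6144 eV

Since eV_s = KE_max:
V_s = KE_max/e = 6.6144 V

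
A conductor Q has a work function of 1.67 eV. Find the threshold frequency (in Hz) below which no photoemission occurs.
4.0380e+14 Hz

The threshold frequency is when the photon energy equals the work function:
hf₀ = φ

Solving for f₀:
f₀ = φ/h = (1.67 eV × 1.602×10⁻¹⁹ J/eV) / (6.626×10⁻³⁴ J·s)
f₀ = 4.0380e+14 Hz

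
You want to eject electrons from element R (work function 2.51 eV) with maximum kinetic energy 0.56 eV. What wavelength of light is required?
403.86 nm

From Einstein's equation: KE_max = hc/λ - φ

Rearranging for λ:
hc/λ = KE_max + φ
λ = hc/(KE_max + φ)

Required photon energy:
E_photon = KE_max + φ = 0.56 + 2.51 = 3.07 eV

Required wavelength:
λ = hc/E_photon = (6.626×10⁻³⁴)(3×10⁸) / (3.07 × 1.602×10⁻¹⁹)
λ = 403.86 nm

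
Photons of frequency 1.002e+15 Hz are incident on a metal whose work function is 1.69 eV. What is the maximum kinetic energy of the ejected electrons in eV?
2.4539 eV

Using Einstein's photoelectric equation: KE_max = hf - φ

First, calculate the photon energy:
E_photon = hf = (6.626×10⁻³⁴ J·s)(1.002e+15 Hz)
E_photon = 4.1439 eV

Then, the maximum kinetic energy:
KE_max = E_photon - φ = 4.1439 eV - 1.69 eV = 2.4539 eV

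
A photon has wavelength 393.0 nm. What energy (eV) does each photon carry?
3.1548 eV

Using E = hf = hc/λ:

E = hc/λ = (6.626×10⁻³⁴ J·s)(3×10⁸ m/s) / (393.0×10⁻⁹ m)
E = 3.1548 eV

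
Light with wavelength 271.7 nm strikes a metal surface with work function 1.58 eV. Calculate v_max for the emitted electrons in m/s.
1.0244e+06 m/s

First, find the maximum kinetic energy:
E_photon = hc/λ = 4.5633 eV
KE_max = E_photon - φ = 4.5633 - 1.58 = 2.9833 eV

Convert to Joules: KE_max = 2.9833 × 1.602×10⁻¹⁹ J = 4.7797e-19 J

Then use KE = ½mv² to find velocity:
v = √(2·KE/m) = √(2 × 4.7797e-19 J / 9.109e-31 kg)
v = 1.0244e+06 m/s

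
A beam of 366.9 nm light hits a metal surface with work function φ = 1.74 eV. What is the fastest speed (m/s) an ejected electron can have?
7.5936e+05 m/s

First, find the maximum kinetic energy:
E_photon = hc/λ = 3.3792 eV
KE_max = E_photon - φ = 3.3792 - 1.74 = 1.6392 eV

Convert to Joules: KE_max = 1.6392 × 1.602×10⁻¹⁹ J = 2.6263e-19 J

Then use KE = ½mv² to find velocity:
v = √(2·KE/m) = √(2 × 2.6263e-19 J / 9.109e-31 kg)
v = 7.5936e+05 m/s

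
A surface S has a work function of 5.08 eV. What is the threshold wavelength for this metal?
244.06 nm

The threshold wavelength is when the photon energy equals the work function:
hc/λ₀ = φ

Solving for λ₀:
λ₀ = hc/φ = (6.626×10⁻³⁴ J·s)(3×10⁸ m/s) / (5.08 eV × 1.602×10⁻¹⁹ J/eV)
λ₀ = 244.06 nm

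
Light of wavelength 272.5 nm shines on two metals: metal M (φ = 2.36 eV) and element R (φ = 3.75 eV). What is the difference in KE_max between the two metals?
1.3900 eV

Using KE_max = hc/λ - φ for each metal:

Photon energy: E = hc/λ = 4.5499 eV

For metal M (φ₁ = 2.36 eV):
KE₁ = E - φ₁ = 4.5499 - 2.36 = 2.1899 eV

For element R (φ₂ = 3.75 eV):
KE₂ = E - φ₂ = 4.5499 - 3.75 = 0.7999 eV

Difference:
ΔKE = KE₁ - KE₂ = 2.1899 - 0.7999 = 1.3900 eV

Note: The difference equals the difference in work functions: 3.75 - 2.36 = 1.39 eV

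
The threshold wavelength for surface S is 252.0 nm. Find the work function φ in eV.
4.92 eV

At the threshold wavelength, photon energy equals work function:
φ = hc/λ₀

Calculating:
φ = (6.626×10⁻³⁴ J·s)(3×10⁸ m/s) / (252.0×10⁻⁹ m)
φ = 4.92 eV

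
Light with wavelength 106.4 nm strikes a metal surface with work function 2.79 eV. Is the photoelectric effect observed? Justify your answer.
Yes

For photoemission, the photon energy must exceed the work function.

Photon energy: E = hc/λ = 11.6527 eV
Work function: φ = 2.79 eV

Since E_photon (11.6527 eV) > φ (2.79 eV), photoemission WILL occur.
The threshold wavelength is λ₀ = hc/φ = 444.4 nm.
Since 106.4 nm < 444.4 nm, the light has sufficient energy.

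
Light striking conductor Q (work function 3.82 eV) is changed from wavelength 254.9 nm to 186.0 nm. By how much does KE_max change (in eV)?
1.8018 eV

Using Einstein's equation: KE_max = hc/λ - φ

For λ₁ = 254.9 nm:
KE₁ = hc/λ₁ - φ = 4.8640 - 3.82 = 1.0440 eV

For λ₂ = 186.0 nm:
KE₂ = hc/λ₂ - φ = 6.6658 - 3.82 = 2.8458 eV

Change in KE:
ΔKE = KE₂ - KE₁ = 2.8458 - 1.0440 = 1.8018 eV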